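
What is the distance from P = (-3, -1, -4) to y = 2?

distance = |a·x₀ + b·y₀ + c·z₀ - d| / √(a² + b² + c²)
  = |0·(-3) + 1·(-1) + 0·(-4) - 2| / √(0² + 1² + 0²)
  = |0 - 1 + 0 - 2| / √(0 + 1 + 0)
  = |-3| / √1
  = 3 / 1
  ≈ 3

3


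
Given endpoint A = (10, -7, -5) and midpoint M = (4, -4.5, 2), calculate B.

B = 2M - A
  = (2·4 - 10, 2·(-4.5) - (-7), 2·2 - (-5))
  = (8 - 10, -9 + 7, 4 + 5)
  = (-2, -2, 9)

(-2, -2, 9)


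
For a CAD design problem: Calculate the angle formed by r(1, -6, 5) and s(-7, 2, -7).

r·s = 1·(-7) + (-6)·2 + 5·(-7) = -7 - 12 - 35 = -54
|r| = √(1² + (-6)² + 5²) = √62 ≈ 7.874
|s| = √((-7)² + 2² + (-7)²) = √102 ≈ 10.1
cos θ = (r·s)/(|r||s|) = -54/(7.874·10.1) ≈ -0.679
θ = arccos(-0.679) ≈ 132.8°

132.8°


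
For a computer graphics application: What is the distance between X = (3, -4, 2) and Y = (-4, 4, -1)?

d = √[(x₂-x₁)² + (y₂-y₁)² + (z₂-z₁)²]
  = √[(-7)² + 8² + (-3)²]
  = √[49 + 64 + 9]
  = √122
  ≈ 11.05

11.05


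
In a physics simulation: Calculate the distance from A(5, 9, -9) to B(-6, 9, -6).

d = √[(x₂-x₁)² + (y₂-y₁)² + (z₂-z₁)²]
  = √[(-11)² + 0² + 3²]
  = √[121 + 0 + 9]
  = √130
  ≈ 11.4

11.4


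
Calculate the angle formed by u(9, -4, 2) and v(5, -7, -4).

u·v = 9·5 + (-4)·(-7) + 2·(-4) = 45 + 28 - 8 = 65
|u| = √(9² + (-4)² + 2²) = √101 ≈ 10.05
|v| = √(5² + (-7)² + (-4)²) = √90 ≈ 9.487
cos θ = (u·v)/(|u||v|) = 65/(10.05·9.487) ≈ 0.6818
θ = arccos(0.6818) ≈ 47.02°

47.02°


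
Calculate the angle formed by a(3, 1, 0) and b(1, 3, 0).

a·b = 3·1 + 1·3 + 0·0 = 3 + 3 + 0 = 6
|a| = √(3² + 1² + 0²) = √10 ≈ 3.162
|b| = √(1² + 3² + 0²) = √10 ≈ 3.162
cos θ = (a·b)/(|a||b|) = 6/(3.162·3.162) ≈ 0.6
θ = arccos(0.6) ≈ 53.13°

53.13°


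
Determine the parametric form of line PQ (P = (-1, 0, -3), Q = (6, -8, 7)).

Direction vector d = Q - P = (6 + 1, -8 + 0, 7 + 3) = (7, -8, 10)
Parametric form r = P + t·d:
x = -1 + 7t, y = 0 - 8t, z = -3 + 10t

x = -1 + 7t, y = 0 - 8t, z = -3 + 10t


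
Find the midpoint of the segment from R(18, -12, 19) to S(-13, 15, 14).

M = ((x₁+x₂)/2, (y₁+y₂)/2, (z₁+z₂)/2)
  = ((18 - 13)/2, (-12 + 15)/2, (19 + 14)/2)
  = (5/2, 3/2, 33/2)
  = (2.5, 1.5, 16.5)

(2.5, 1.5, 16.5)


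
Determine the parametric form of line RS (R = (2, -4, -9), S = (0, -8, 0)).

Direction vector d = S - R = (0 - 2, -8 + 4, 0 + 9) = (-2, -4, 9)
Parametric form r = R + t·d:
x = 2 - 2t, y = -4 - 4t, z = -9 + 9t

x = 2 - 2t, y = -4 - 4t, z = -9 + 9t


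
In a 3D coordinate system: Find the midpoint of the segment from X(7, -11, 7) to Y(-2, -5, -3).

M = ((x₁+x₂)/2, (y₁+y₂)/2, (z₁+z₂)/2)
  = ((7 - 2)/2, (-11 - 5)/2, (7 - 3)/2)
  = (5/2, -16/2, 4/2)
  = (2.5, -8, 2)

(2.5, -8, 2)


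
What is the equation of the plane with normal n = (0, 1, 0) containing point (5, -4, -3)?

The plane through P with normal n = (a, b, c) satisfies n·(r - P) = 0,
i.e. ax + by + cz = a·x₀ + b·y₀ + c·z₀.
d = 0·5 + 1·(-4) + 0·(-3)
  = 0 - 4 + 0
  = -4
Equation: y = -4

y = -4


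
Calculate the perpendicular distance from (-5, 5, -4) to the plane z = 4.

distance = |a·x₀ + b·y₀ + c·z₀ - d| / √(a² + b² + c²)
  = |0·(-5) + 0·5 + 1·(-4) - 4| / √(0² + 0² + 1²)
  = |0 + 0 - 4 - 4| / √(0 + 0 + 1)
  = |-8| / √1
  = 8 / 1
  ≈ 8

8


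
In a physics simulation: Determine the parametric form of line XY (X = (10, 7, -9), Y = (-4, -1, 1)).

Direction vector d = Y - X = (-4 - 10, -1 - 7, 1 + 9) = (-14, -8, 10)
Parametric form r = X + t·d:
x = 10 - 14t, y = 7 - 8t, z = -9 + 10t

x = 10 - 14t, y = 7 - 8t, z = -9 + 10t


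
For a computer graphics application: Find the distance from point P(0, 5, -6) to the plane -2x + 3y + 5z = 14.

distance = |a·x₀ + b·y₀ + c·z₀ - d| / √(a² + b² + c²)
  = |(-2)·0 + 3·5 + 5·(-6) - 14| / √((-2)² + 3² + 5²)
  = |0 + 15 - 30 - 14| / √(4 + 9 + 25)
  = |-29| / √38
  = 29 / 6.164
  ≈ 4.704

4.704


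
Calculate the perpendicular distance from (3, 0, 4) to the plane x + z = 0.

distance = |a·x₀ + b·y₀ + c·z₀ - d| / √(a² + b² + c²)
  = |1·3 + 0·0 + 1·4 - 0| / √(1² + 0² + 1²)
  = |3 + 0 + 4 + 0| / √(1 + 0 + 1)
  = |7| / √2
  = 7 / 1.414
  ≈ 4.95

4.95


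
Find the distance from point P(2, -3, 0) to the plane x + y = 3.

distance = |a·x₀ + b·y₀ + c·z₀ - d| / √(a² + b² + c²)
  = |1·2 + 1·(-3) + 0·0 - 3| / √(1² + 1² + 0²)
  = |2 - 3 + 0 - 3| / √(1 + 1 + 0)
  = |-4| / √2
  = 4 / 1.414
  ≈ 2.828

2.828


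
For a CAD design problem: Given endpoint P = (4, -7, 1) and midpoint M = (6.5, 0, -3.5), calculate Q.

Q = 2M - P
  = (2·6.5 - 4, 2·0 - (-7), 2·(-3.5) - 1)
  = (13 - 4, 0 + 7, -7 - 1)
  = (9, 7, -8)

(9, 7, -8)


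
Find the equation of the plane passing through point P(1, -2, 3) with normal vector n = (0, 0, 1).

The plane through P with normal n = (a, b, c) satisfies n·(r - P) = 0,
i.e. ax + by + cz = a·x₀ + b·y₀ + c·z₀.
d = 0·1 + 0·(-2) + 1·3
  = 0 + 0 + 3
  = 3
Equation: z = 3

z = 3


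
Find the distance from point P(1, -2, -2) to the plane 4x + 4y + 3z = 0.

distance = |a·x₀ + b·y₀ + c·z₀ - d| / √(a² + b² + c²)
  = |4·1 + 4·(-2) + 3·(-2) - 0| / √(4² + 4² + 3²)
  = |4 - 8 - 6 + 0| / √(16 + 16 + 9)
  = |-10| / √41
  = 10 / 6.403
  ≈ 1.562

1.562


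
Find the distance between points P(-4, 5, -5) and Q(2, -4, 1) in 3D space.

d = √[(x₂-x₁)² + (y₂-y₁)² + (z₂-z₁)²]
  = √[6² + (-9)² + 6²]
  = √[36 + 81 + 36]
  = √153
  ≈ 12.37

12.37


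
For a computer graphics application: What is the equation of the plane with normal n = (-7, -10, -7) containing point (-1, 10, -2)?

The plane through P with normal n = (a, b, c) satisfies n·(r - P) = 0,
i.e. ax + by + cz = a·x₀ + b·y₀ + c·z₀.
d = (-7)·(-1) + (-10)·10 + (-7)·(-2)
  = 7 - 100 + 14
  = -79
Equation: -7x - 10y - 7z = -79

-7x - 10y - 7z = -79


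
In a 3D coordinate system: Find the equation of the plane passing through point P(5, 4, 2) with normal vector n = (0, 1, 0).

The plane through P with normal n = (a, b, c) satisfies n·(r - P) = 0,
i.e. ax + by + cz = a·x₀ + b·y₀ + c·z₀.
d = 0·5 + 1·4 + 0·2
  = 0 + 4 + 0
  = 4
Equation: y = 4

y = 4


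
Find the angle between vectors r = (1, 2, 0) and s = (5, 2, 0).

r·s = 1·5 + 2·2 + 0·0 = 5 + 4 + 0 = 9
|r| = √(1² + 2² + 0²) = √5 ≈ 2.236
|s| = √(5² + 2² + 0²) = √29 ≈ 5.385
cos θ = (r·s)/(|r||s|) = 9/(2.236·5.385) ≈ 0.7474
θ = arccos(0.7474) ≈ 41.63°

41.63°


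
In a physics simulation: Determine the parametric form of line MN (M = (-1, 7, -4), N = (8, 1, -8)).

Direction vector d = N - M = (8 + 1, 1 - 7, -8 + 4) = (9, -6, -4)
Parametric form r = M + t·d:
x = -1 + 9t, y = 7 - 6t, z = -4 - 4t

x = -1 + 9t, y = 7 - 6t, z = -4 - 4t


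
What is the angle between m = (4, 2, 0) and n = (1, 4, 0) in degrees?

m·n = 4·1 + 2·4 + 0·0 = 4 + 8 + 0 = 12
|m| = √(4² + 2² + 0²) = √20 ≈ 4.472
|n| = √(1² + 4² + 0²) = √17 ≈ 4.123
cos θ = (m·n)/(|m||n|) = 12/(4.472·4.123) ≈ 0.6508
θ = arccos(0.6508) ≈ 49.4°

49.4°


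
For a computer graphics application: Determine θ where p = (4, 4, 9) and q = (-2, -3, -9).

p·q = 4·(-2) + 4·(-3) + 9·(-9) = -8 - 12 - 81 = -101
|p| = √(4² + 4² + 9²) = √113 ≈ 10.63
|q| = √((-2)² + (-3)² + (-9)²) = √94 ≈ 9.695
cos θ = (p·q)/(|p||q|) = -101/(10.63·9.695) ≈ -0.98
θ = arccos(-0.98) ≈ 168.5°

168.5°


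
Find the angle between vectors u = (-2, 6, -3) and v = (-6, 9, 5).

u·v = (-2)·(-6) + 6·9 + (-3)·5 = 12 + 54 - 15 = 51
|u| = √((-2)² + 6² + (-3)²) = √49 ≈ 7
|v| = √((-6)² + 9² + 5²) = √142 ≈ 11.92
cos θ = (u·v)/(|u||v|) = 51/(7·11.92) ≈ 0.6114
θ = arccos(0.6114) ≈ 52.31°

52.31°


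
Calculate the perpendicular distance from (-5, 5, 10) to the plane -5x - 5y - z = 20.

distance = |a·x₀ + b·y₀ + c·z₀ - d| / √(a² + b² + c²)
  = |(-5)·(-5) + (-5)·5 + (-1)·10 - 20| / √((-5)² + (-5)² + (-1)²)
  = |25 - 25 - 10 - 20| / √(25 + 25 + 1)
  = |-30| / √51
  = 30 / 7.141
  ≈ 4.201

4.201


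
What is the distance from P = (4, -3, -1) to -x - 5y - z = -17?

distance = |a·x₀ + b·y₀ + c·z₀ - d| / √(a² + b² + c²)
  = |(-1)·4 + (-5)·(-3) + (-1)·(-1) - (-17)| / √((-1)² + (-5)² + (-1)²)
  = |-4 + 15 + 1 + 17| / √(1 + 25 + 1)
  = |29| / √27
  = 29 / 5.196
  ≈ 5.581

5.581


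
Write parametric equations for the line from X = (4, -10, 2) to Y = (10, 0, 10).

Direction vector d = Y - X = (10 - 4, 0 + 10, 10 - 2) = (6, 10, 8)
Parametric form r = X + t·d:
x = 4 + 6t, y = -10 + 10t, z = 2 + 8t

x = 4 + 6t, y = -10 + 10t, z = 2 + 8t


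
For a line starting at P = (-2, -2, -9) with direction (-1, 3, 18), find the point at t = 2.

P(t) = P + t·d
  = (-2 + (-1)·2, -2 + 3·2, -9 + 18·2)
  = (-2 - 2, -2 + 6, -9 + 36)
  = (-4, 4, 27)

(-4, 4, 27)


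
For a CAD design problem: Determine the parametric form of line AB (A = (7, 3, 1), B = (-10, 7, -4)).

Direction vector d = B - A = (-10 - 7, 7 - 3, -4 - 1) = (-17, 4, -5)
Parametric form r = A + t·d:
x = 7 - 17t, y = 3 + 4t, z = 1 - 5t

x = 7 - 17t, y = 3 + 4t, z = 1 - 5t


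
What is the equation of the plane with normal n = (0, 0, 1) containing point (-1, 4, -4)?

The plane through P with normal n = (a, b, c) satisfies n·(r - P) = 0,
i.e. ax + by + cz = a·x₀ + b·y₀ + c·z₀.
d = 0·(-1) + 0·4 + 1·(-4)
  = 0 + 0 - 4
  = -4
Equation: z = -4

z = -4


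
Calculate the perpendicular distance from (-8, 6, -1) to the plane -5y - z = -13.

distance = |a·x₀ + b·y₀ + c·z₀ - d| / √(a² + b² + c²)
  = |0·(-8) + (-5)·6 + (-1)·(-1) - (-13)| / √(0² + (-5)² + (-1)²)
  = |0 - 30 + 1 + 13| / √(0 + 25 + 1)
  = |-16| / √26
  = 16 / 5.099
  ≈ 3.138

3.138


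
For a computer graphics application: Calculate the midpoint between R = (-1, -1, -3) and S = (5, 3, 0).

M = ((x₁+x₂)/2, (y₁+y₂)/2, (z₁+z₂)/2)
  = ((-1 + 5)/2, (-1 + 3)/2, (-3 + 0)/2)
  = (4/2, 2/2, -3/2)
  = (2, 1, -1.5)

(2, 1, -1.5)


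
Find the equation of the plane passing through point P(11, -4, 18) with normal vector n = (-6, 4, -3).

The plane through P with normal n = (a, b, c) satisfies n·(r - P) = 0,
i.e. ax + by + cz = a·x₀ + b·y₀ + c·z₀.
d = (-6)·11 + 4·(-4) + (-3)·18
  = -66 - 16 - 54
  = -136
Equation: -6x + 4y - 3z = -136

-6x + 4y - 3z = -136


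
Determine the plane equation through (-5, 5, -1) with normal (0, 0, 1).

The plane through P with normal n = (a, b, c) satisfies n·(r - P) = 0,
i.e. ax + by + cz = a·x₀ + b·y₀ + c·z₀.
d = 0·(-5) + 0·5 + 1·(-1)
  = 0 + 0 - 1
  = -1
Equation: z = -1

z = -1


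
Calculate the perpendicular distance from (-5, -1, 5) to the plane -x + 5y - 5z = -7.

distance = |a·x₀ + b·y₀ + c·z₀ - d| / √(a² + b² + c²)
  = |(-1)·(-5) + 5·(-1) + (-5)·5 - (-7)| / √((-1)² + 5² + (-5)²)
  = |5 - 5 - 25 + 7| / √(1 + 25 + 25)
  = |-18| / √51
  = 18 / 7.141
  ≈ 2.521

2.521


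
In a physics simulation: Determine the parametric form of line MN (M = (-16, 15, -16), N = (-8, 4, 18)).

Direction vector d = N - M = (-8 + 16, 4 - 15, 18 + 16) = (8, -11, 34)
Parametric form r = M + t·d:
x = -16 + 8t, y = 15 - 11t, z = -16 + 34t

x = -16 + 8t, y = 15 - 11t, z = -16 + 34t


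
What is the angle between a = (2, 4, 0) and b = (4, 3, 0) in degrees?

a·b = 2·4 + 4·3 + 0·0 = 8 + 12 + 0 = 20
|a| = √(2² + 4² + 0²) = √20 ≈ 4.472
|b| = √(4² + 3² + 0²) = √25 ≈ 5
cos θ = (a·b)/(|a||b|) = 20/(4.472·5) ≈ 0.8944
θ = arccos(0.8944) ≈ 26.57°

26.57°


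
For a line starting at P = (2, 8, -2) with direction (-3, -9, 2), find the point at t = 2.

P(t) = P + t·d
  = (2 + (-3)·2, 8 + (-9)·2, -2 + 2·2)
  = (2 - 6, 8 - 18, -2 + 4)
  = (-4, -10, 2)

(-4, -10, 2)


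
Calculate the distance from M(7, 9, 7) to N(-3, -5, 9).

d = √[(x₂-x₁)² + (y₂-y₁)² + (z₂-z₁)²]
  = √[(-10)² + (-14)² + 2²]
  = √[100 + 196 + 4]
  = √300
  ≈ 17.32

17.32


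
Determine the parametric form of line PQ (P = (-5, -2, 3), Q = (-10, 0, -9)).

Direction vector d = Q - P = (-10 + 5, 0 + 2, -9 - 3) = (-5, 2, -12)
Parametric form r = P + t·d:
x = -5 - 5t, y = -2 + 2t, z = 3 - 12t

x = -5 - 5t, y = -2 + 2t, z = 3 - 12t


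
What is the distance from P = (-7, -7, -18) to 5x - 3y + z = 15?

distance = |a·x₀ + b·y₀ + c·z₀ - d| / √(a² + b² + c²)
  = |5·(-7) + (-3)·(-7) + 1·(-18) - 15| / √(5² + (-3)² + 1²)
  = |-35 + 21 - 18 - 15| / √(25 + 9 + 1)
  = |-47| / √35
  = 47 / 5.916
  ≈ 7.944

7.944


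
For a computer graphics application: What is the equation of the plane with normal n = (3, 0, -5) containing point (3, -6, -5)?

The plane through P with normal n = (a, b, c) satisfies n·(r - P) = 0,
i.e. ax + by + cz = a·x₀ + b·y₀ + c·z₀.
d = 3·3 + 0·(-6) + (-5)·(-5)
  = 9 + 0 + 25
  = 34
Equation: 3x - 5z = 34

3x - 5z = 34


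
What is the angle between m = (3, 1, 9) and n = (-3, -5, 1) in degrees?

m·n = 3·(-3) + 1·(-5) + 9·1 = -9 - 5 + 9 = -5
|m| = √(3² + 1² + 9²) = √91 ≈ 9.539
|n| = √((-3)² + (-5)² + 1²) = √35 ≈ 5.916
cos θ = (m·n)/(|m||n|) = -5/(9.539·5.916) ≈ -0.0886
θ = arccos(-0.0886) ≈ 95.08°

95.08°


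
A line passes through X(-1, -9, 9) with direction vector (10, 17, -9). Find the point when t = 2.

P(t) = X + t·d
  = (-1 + 10·2, -9 + 17·2, 9 + (-9)·2)
  = (-1 + 20, -9 + 34, 9 - 18)
  = (19, 25, -9)

(19, 25, -9)


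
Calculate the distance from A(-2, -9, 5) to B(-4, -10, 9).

d = √[(x₂-x₁)² + (y₂-y₁)² + (z₂-z₁)²]
  = √[(-2)² + (-1)² + 4²]
  = √[4 + 1 + 16]
  = √21
  ≈ 4.583

4.583


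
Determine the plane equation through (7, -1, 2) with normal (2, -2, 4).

The plane through P with normal n = (a, b, c) satisfies n·(r - P) = 0,
i.e. ax + by + cz = a·x₀ + b·y₀ + c·z₀.
d = 2·7 + (-2)·(-1) + 4·2
  = 14 + 2 + 8
  = 24
Equation: 2x - 2y + 4z = 24

2x - 2y + 4z = 24


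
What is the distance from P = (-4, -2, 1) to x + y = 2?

distance = |a·x₀ + b·y₀ + c·z₀ - d| / √(a² + b² + c²)
  = |1·(-4) + 1·(-2) + 0·1 - 2| / √(1² + 1² + 0²)
  = |-4 - 2 + 0 - 2| / √(1 + 1 + 0)
  = |-8| / √2
  = 8 / 1.414
  ≈ 5.657

5.657


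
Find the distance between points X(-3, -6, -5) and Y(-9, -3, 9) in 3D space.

d = √[(x₂-x₁)² + (y₂-y₁)² + (z₂-z₁)²]
  = √[(-6)² + 3² + 14²]
  = √[36 + 9 + 196]
  = √241
  ≈ 15.52

15.52


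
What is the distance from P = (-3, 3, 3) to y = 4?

distance = |a·x₀ + b·y₀ + c·z₀ - d| / √(a² + b² + c²)
  = |0·(-3) + 1·3 + 0·3 - 4| / √(0² + 1² + 0²)
  = |0 + 3 + 0 - 4| / √(0 + 1 + 0)
  = |-1| / √1
  = 1 / 1
  ≈ 1

1


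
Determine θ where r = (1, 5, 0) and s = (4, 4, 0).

r·s = 1·4 + 5·4 + 0·0 = 4 + 20 + 0 = 24
|r| = √(1² + 5² + 0²) = √26 ≈ 5.099
|s| = √(4² + 4² + 0²) = √32 ≈ 5.657
cos θ = (r·s)/(|r||s|) = 24/(5.099·5.657) ≈ 0.8321
θ = arccos(0.8321) ≈ 33.69°

33.69°


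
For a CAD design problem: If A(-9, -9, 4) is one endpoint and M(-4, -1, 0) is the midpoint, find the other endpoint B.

B = 2M - A
  = (2·(-4) - (-9), 2·(-1) - (-9), 2·0 - 4)
  = (-8 + 9, -2 + 9, 0 - 4)
  = (1, 7, -4)

(1, 7, -4)


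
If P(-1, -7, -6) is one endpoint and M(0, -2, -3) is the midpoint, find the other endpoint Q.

Q = 2M - P
  = (2·0 - (-1), 2·(-2) - (-7), 2·(-3) - (-6))
  = (0 + 1, -4 + 7, -6 + 6)
  = (1, 3, 0)

(1, 3, 0)


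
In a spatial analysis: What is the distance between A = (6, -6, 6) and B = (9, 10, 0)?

d = √[(x₂-x₁)² + (y₂-y₁)² + (z₂-z₁)²]
  = √[3² + 16² + (-6)²]
  = √[9 + 256 + 36]
  = √301
  ≈ 17.35

17.35


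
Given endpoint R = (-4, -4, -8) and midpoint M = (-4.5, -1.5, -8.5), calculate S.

S = 2M - R
  = (2·(-4.5) - (-4), 2·(-1.5) - (-4), 2·(-8.5) - (-8))
  = (-9 + 4, -3 + 4, -17 + 8)
  = (-5, 1, -9)

(-5, 1, -9)


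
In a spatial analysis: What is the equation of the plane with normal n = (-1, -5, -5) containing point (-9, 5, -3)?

The plane through P with normal n = (a, b, c) satisfies n·(r - P) = 0,
i.e. ax + by + cz = a·x₀ + b·y₀ + c·z₀.
d = (-1)·(-9) + (-5)·5 + (-5)·(-3)
  = 9 - 25 + 15
  = -1
Equation: -x - 5y - 5z = -1

-x - 5y - 5z = -1


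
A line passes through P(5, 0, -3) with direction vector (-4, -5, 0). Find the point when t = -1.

P(t) = P + t·d
  = (5 + (-4)·(-1), 0 + (-5)·(-1), -3 + 0·(-1))
  = (5 + 4, 0 + 5, -3 + 0)
  = (9, 5, -3)

(9, 5, -3)


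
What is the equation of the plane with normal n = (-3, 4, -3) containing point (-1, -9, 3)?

The plane through P with normal n = (a, b, c) satisfies n·(r - P) = 0,
i.e. ax + by + cz = a·x₀ + b·y₀ + c·z₀.
d = (-3)·(-1) + 4·(-9) + (-3)·3
  = 3 - 36 - 9
  = -42
Equation: -3x + 4y - 3z = -42

-3x + 4y - 3z = -42


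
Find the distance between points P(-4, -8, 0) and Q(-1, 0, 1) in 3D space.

d = √[(x₂-x₁)² + (y₂-y₁)² + (z₂-z₁)²]
  = √[3² + 8² + 1²]
  = √[9 + 64 + 1]
  = √74
  ≈ 8.602

8.602


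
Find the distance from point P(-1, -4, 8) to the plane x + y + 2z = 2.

distance = |a·x₀ + b·y₀ + c·z₀ - d| / √(a² + b² + c²)
  = |1·(-1) + 1·(-4) + 2·8 - 2| / √(1² + 1² + 2²)
  = |-1 - 4 + 16 - 2| / √(1 + 1 + 4)
  = |9| / √6
  = 9 / 2.449
  ≈ 3.674

3.674


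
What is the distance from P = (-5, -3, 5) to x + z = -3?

distance = |a·x₀ + b·y₀ + c·z₀ - d| / √(a² + b² + c²)
  = |1·(-5) + 0·(-3) + 1·5 - (-3)| / √(1² + 0² + 1²)
  = |-5 + 0 + 5 + 3| / √(1 + 0 + 1)
  = |3| / √2
  = 3 / 1.414
  ≈ 2.121

2.121


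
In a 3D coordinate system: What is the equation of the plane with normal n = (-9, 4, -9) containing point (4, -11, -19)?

The plane through P with normal n = (a, b, c) satisfies n·(r - P) = 0,
i.e. ax + by + cz = a·x₀ + b·y₀ + c·z₀.
d = (-9)·4 + 4·(-11) + (-9)·(-19)
  = -36 - 44 + 171
  = 91
Equation: -9x + 4y - 9z = 91

-9x + 4y - 9z = 91


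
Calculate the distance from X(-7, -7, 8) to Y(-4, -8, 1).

d = √[(x₂-x₁)² + (y₂-y₁)² + (z₂-z₁)²]
  = √[3² + (-1)² + (-7)²]
  = √[9 + 1 + 49]
  = √59
  ≈ 7.681

7.681


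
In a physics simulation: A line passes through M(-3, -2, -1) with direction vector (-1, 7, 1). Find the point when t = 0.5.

P(t) = M + t·d
  = (-3 + (-1)·0.5, -2 + 7·0.5, -1 + 1·0.5)
  = (-3 - 0.5, -2 + 3.5, -1 + 0.5)
  = (-3.5, 1.5, -0.5)

(-3.5, 1.5, -0.5)


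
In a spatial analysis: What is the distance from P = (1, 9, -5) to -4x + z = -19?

distance = |a·x₀ + b·y₀ + c·z₀ - d| / √(a² + b² + c²)
  = |(-4)·1 + 0·9 + 1·(-5) - (-19)| / √((-4)² + 0² + 1²)
  = |-4 + 0 - 5 + 19| / √(16 + 0 + 1)
  = |10| / √17
  = 10 / 4.123
  ≈ 2.425

2.425


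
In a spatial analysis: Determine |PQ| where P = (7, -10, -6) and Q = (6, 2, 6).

d = √[(x₂-x₁)² + (y₂-y₁)² + (z₂-z₁)²]
  = √[(-1)² + 12² + 12²]
  = √[1 + 144 + 144]
  = √289
  ≈ 17

17


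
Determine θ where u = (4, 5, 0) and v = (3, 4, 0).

u·v = 4·3 + 5·4 + 0·0 = 12 + 20 + 0 = 32
|u| = √(4² + 5² + 0²) = √41 ≈ 6.403
|v| = √(3² + 4² + 0²) = √25 ≈ 5
cos θ = (u·v)/(|u||v|) = 32/(6.403·5) ≈ 0.9995
θ = arccos(0.9995) ≈ 1.79°

1.79°


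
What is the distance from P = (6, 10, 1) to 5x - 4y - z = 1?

distance = |a·x₀ + b·y₀ + c·z₀ - d| / √(a² + b² + c²)
  = |5·6 + (-4)·10 + (-1)·1 - 1| / √(5² + (-4)² + (-1)²)
  = |30 - 40 - 1 - 1| / √(25 + 16 + 1)
  = |-12| / √42
  = 12 / 6.481
  ≈ 1.852

1.852


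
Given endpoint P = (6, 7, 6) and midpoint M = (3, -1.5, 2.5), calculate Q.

Q = 2M - P
  = (2·3 - 6, 2·(-1.5) - 7, 2·2.5 - 6)
  = (6 - 6, -3 - 7, 5 - 6)
  = (0, -10, -1)

(0, -10, -1)


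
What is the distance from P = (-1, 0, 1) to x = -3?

distance = |a·x₀ + b·y₀ + c·z₀ - d| / √(a² + b² + c²)
  = |1·(-1) + 0·0 + 0·1 - (-3)| / √(1² + 0² + 0²)
  = |-1 + 0 + 0 + 3| / √(1 + 0 + 0)
  = |2| / √1
  = 2 / 1
  ≈ 2

2


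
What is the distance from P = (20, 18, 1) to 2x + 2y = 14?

distance = |a·x₀ + b·y₀ + c·z₀ - d| / √(a² + b² + c²)
  = |2·20 + 2·18 + 0·1 - 14| / √(2² + 2² + 0²)
  = |40 + 36 + 0 - 14| / √(4 + 4 + 0)
  = |62| / √8
  = 62 / 2.828
  ≈ 21.92

21.92


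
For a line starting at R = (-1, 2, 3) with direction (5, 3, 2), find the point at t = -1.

P(t) = R + t·d
  = (-1 + 5·(-1), 2 + 3·(-1), 3 + 2·(-1))
  = (-1 - 5, 2 - 3, 3 - 2)
  = (-6, -1, 1)

(-6, -1, 1)


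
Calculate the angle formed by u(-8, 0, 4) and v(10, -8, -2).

u·v = (-8)·10 + 0·(-8) + 4·(-2) = -80 + 0 - 8 = -88
|u| = √((-8)² + 0² + 4²) = √80 ≈ 8.944
|v| = √(10² + (-8)² + (-2)²) = √168 ≈ 12.96
cos θ = (u·v)/(|u||v|) = -88/(8.944·12.96) ≈ -0.7591
θ = arccos(-0.7591) ≈ 139.4°

139.4°


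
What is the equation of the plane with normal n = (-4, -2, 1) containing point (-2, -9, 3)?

The plane through P with normal n = (a, b, c) satisfies n·(r - P) = 0,
i.e. ax + by + cz = a·x₀ + b·y₀ + c·z₀.
d = (-4)·(-2) + (-2)·(-9) + 1·3
  = 8 + 18 + 3
  = 29
Equation: -4x - 2y + z = 29

-4x - 2y + z = 29


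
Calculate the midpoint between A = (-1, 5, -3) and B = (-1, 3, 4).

M = ((x₁+x₂)/2, (y₁+y₂)/2, (z₁+z₂)/2)
  = ((-1 - 1)/2, (5 + 3)/2, (-3 + 4)/2)
  = (-2/2, 8/2, 1/2)
  = (-1, 4, 0.5)

(-1, 4, 0.5)


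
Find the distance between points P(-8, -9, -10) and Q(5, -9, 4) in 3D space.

d = √[(x₂-x₁)² + (y₂-y₁)² + (z₂-z₁)²]
  = √[13² + 0² + 14²]
  = √[169 + 0 + 196]
  = √365
  ≈ 19.1

19.1


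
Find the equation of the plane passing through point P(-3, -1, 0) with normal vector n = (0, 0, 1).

The plane through P with normal n = (a, b, c) satisfies n·(r - P) = 0,
i.e. ax + by + cz = a·x₀ + b·y₀ + c·z₀.
d = 0·(-3) + 0·(-1) + 1·0
  = 0 + 0 + 0
  = 0
Equation: z = 0

z = 0


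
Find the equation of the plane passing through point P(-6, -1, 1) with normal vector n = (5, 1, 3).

The plane through P with normal n = (a, b, c) satisfies n·(r - P) = 0,
i.e. ax + by + cz = a·x₀ + b·y₀ + c·z₀.
d = 5·(-6) + 1·(-1) + 3·1
  = -30 - 1 + 3
  = -28
Equation: 5x + y + 3z = -28

5x + y + 3z = -28


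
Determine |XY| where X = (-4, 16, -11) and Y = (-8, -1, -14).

d = √[(x₂-x₁)² + (y₂-y₁)² + (z₂-z₁)²]
  = √[(-4)² + (-17)² + (-3)²]
  = √[16 + 289 + 9]
  = √314
  ≈ 17.72

17.72


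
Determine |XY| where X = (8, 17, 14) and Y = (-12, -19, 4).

d = √[(x₂-x₁)² + (y₂-y₁)² + (z₂-z₁)²]
  = √[(-20)² + (-36)² + (-10)²]
  = √[400 + 1296 + 100]
  = √1796
  ≈ 42.38

42.38


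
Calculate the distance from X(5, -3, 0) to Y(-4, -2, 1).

d = √[(x₂-x₁)² + (y₂-y₁)² + (z₂-z₁)²]
  = √[(-9)² + 1² + 1²]
  = √[81 + 1 + 1]
  = √83
  ≈ 9.11

9.11


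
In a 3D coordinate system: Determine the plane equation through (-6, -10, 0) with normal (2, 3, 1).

The plane through P with normal n = (a, b, c) satisfies n·(r - P) = 0,
i.e. ax + by + cz = a·x₀ + b·y₀ + c·z₀.
d = 2·(-6) + 3·(-10) + 1·0
  = -12 - 30 + 0
  = -42
Equation: 2x + 3y + z = -42

2x + 3y + z = -42


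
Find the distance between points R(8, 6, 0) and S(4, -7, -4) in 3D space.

d = √[(x₂-x₁)² + (y₂-y₁)² + (z₂-z₁)²]
  = √[(-4)² + (-13)² + (-4)²]
  = √[16 + 169 + 16]
  = √201
  ≈ 14.18

14.18


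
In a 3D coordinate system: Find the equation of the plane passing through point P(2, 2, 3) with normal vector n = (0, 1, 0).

The plane through P with normal n = (a, b, c) satisfies n·(r - P) = 0,
i.e. ax + by + cz = a·x₀ + b·y₀ + c·z₀.
d = 0·2 + 1·2 + 0·3
  = 0 + 2 + 0
  = 2
Equation: y = 2

y = 2


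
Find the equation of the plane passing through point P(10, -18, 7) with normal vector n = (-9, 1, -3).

The plane through P with normal n = (a, b, c) satisfies n·(r - P) = 0,
i.e. ax + by + cz = a·x₀ + b·y₀ + c·z₀.
d = (-9)·10 + 1·(-18) + (-3)·7
  = -90 - 18 - 21
  = -129
Equation: -9x + y - 3z = -129

-9x + y - 3z = -129


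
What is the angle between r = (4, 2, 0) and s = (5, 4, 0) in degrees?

r·s = 4·5 + 2·4 + 0·0 = 20 + 8 + 0 = 28
|r| = √(4² + 2² + 0²) = √20 ≈ 4.472
|s| = √(5² + 4² + 0²) = √41 ≈ 6.403
cos θ = (r·s)/(|r||s|) = 28/(4.472·6.403) ≈ 0.9778
θ = arccos(0.9778) ≈ 12.09°

12.09°


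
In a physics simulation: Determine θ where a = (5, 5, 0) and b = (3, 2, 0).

a·b = 5·3 + 5·2 + 0·0 = 15 + 10 + 0 = 25
|a| = √(5² + 5² + 0²) = √50 ≈ 7.071
|b| = √(3² + 2² + 0²) = √13 ≈ 3.606
cos θ = (a·b)/(|a||b|) = 25/(7.071·3.606) ≈ 0.9806
θ = arccos(0.9806) ≈ 11.31°

11.31°


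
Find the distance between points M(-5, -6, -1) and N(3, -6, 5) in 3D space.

d = √[(x₂-x₁)² + (y₂-y₁)² + (z₂-z₁)²]
  = √[8² + 0² + 6²]
  = √[64 + 0 + 36]
  = √100
  ≈ 10

10


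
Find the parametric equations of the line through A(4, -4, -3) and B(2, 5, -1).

Direction vector d = B - A = (2 - 4, 5 + 4, -1 + 3) = (-2, 9, 2)
Parametric form r = A + t·d:
x = 4 - 2t, y = -4 + 9t, z = -3 + 2t

x = 4 - 2t, y = -4 + 9t, z = -3 + 2t


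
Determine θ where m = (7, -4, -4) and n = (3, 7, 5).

m·n = 7·3 + (-4)·7 + (-4)·5 = 21 - 28 - 20 = -27
|m| = √(7² + (-4)² + (-4)²) = √81 ≈ 9
|n| = √(3² + 7² + 5²) = √83 ≈ 9.11
cos θ = (m·n)/(|m||n|) = -27/(9·9.11) ≈ -0.3293
θ = arccos(-0.3293) ≈ 109.2°

109.2°


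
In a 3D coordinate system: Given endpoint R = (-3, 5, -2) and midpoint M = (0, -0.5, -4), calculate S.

S = 2M - R
  = (2·0 - (-3), 2·(-0.5) - 5, 2·(-4) - (-2))
  = (0 + 3, -1 - 5, -8 + 2)
  = (3, -6, -6)

(3, -6, -6)


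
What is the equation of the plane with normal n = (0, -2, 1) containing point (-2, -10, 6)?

The plane through P with normal n = (a, b, c) satisfies n·(r - P) = 0,
i.e. ax + by + cz = a·x₀ + b·y₀ + c·z₀.
d = 0·(-2) + (-2)·(-10) + 1·6
  = 0 + 20 + 6
  = 26
Equation: -2y + z = 26

-2y + z = 26


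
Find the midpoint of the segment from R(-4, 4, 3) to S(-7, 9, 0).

M = ((x₁+x₂)/2, (y₁+y₂)/2, (z₁+z₂)/2)
  = ((-4 - 7)/2, (4 + 9)/2, (3 + 0)/2)
  = (-11/2, 13/2, 3/2)
  = (-5.5, 6.5, 1.5)

(-5.5, 6.5, 1.5)


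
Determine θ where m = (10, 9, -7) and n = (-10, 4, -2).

m·n = 10·(-10) + 9·4 + (-7)·(-2) = -100 + 36 + 14 = -50
|m| = √(10² + 9² + (-7)²) = √230 ≈ 15.17
|n| = √((-10)² + 4² + (-2)²) = √120 ≈ 10.95
cos θ = (m·n)/(|m||n|) = -50/(15.17·10.95) ≈ -0.301
θ = arccos(-0.301) ≈ 107.5°

107.5°


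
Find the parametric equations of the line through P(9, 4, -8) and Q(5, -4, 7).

Direction vector d = Q - P = (5 - 9, -4 - 4, 7 + 8) = (-4, -8, 15)
Parametric form r = P + t·d:
x = 9 - 4t, y = 4 - 8t, z = -8 + 15t

x = 9 - 4t, y = 4 - 8t, z = -8 + 15t


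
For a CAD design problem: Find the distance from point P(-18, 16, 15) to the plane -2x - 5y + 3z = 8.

distance = |a·x₀ + b·y₀ + c·z₀ - d| / √(a² + b² + c²)
  = |(-2)·(-18) + (-5)·16 + 3·15 - 8| / √((-2)² + (-5)² + 3²)
  = |36 - 80 + 45 - 8| / √(4 + 25 + 9)
  = |-7| / √38
  = 7 / 6.164
  ≈ 1.136

1.136


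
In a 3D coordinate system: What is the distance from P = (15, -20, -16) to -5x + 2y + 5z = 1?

distance = |a·x₀ + b·y₀ + c·z₀ - d| / √(a² + b² + c²)
  = |(-5)·15 + 2·(-20) + 5·(-16) - 1| / √((-5)² + 2² + 5²)
  = |-75 - 40 - 80 - 1| / √(25 + 4 + 25)
  = |-196| / √54
  = 196 / 7.348
  ≈ 26.67

26.67


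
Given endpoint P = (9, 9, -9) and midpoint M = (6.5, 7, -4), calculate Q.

Q = 2M - P
  = (2·6.5 - 9, 2·7 - 9, 2·(-4) - (-9))
  = (13 - 9, 14 - 9, -8 + 9)
  = (4, 5, 1)

(4, 5, 1)


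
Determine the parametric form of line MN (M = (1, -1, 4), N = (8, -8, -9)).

Direction vector d = N - M = (8 - 1, -8 + 1, -9 - 4) = (7, -7, -13)
Parametric form r = M + t·d:
x = 1 + 7t, y = -1 - 7t, z = 4 - 13t

x = 1 + 7t, y = -1 - 7t, z = 4 - 13t


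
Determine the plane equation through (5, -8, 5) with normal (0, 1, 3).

The plane through P with normal n = (a, b, c) satisfies n·(r - P) = 0,
i.e. ax + by + cz = a·x₀ + b·y₀ + c·z₀.
d = 0·5 + 1·(-8) + 3·5
  = 0 - 8 + 15
  = 7
Equation: y + 3z = 7

y + 3z = 7


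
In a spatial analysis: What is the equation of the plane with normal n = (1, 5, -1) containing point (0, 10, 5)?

The plane through P with normal n = (a, b, c) satisfies n·(r - P) = 0,
i.e. ax + by + cz = a·x₀ + b·y₀ + c·z₀.
d = 1·0 + 5·10 + (-1)·5
  = 0 + 50 - 5
  = 45
Equation: x + 5y - z = 45

x + 5y - z = 45


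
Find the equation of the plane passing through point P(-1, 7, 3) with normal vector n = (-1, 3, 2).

The plane through P with normal n = (a, b, c) satisfies n·(r - P) = 0,
i.e. ax + by + cz = a·x₀ + b·y₀ + c·z₀.
d = (-1)·(-1) + 3·7 + 2·3
  = 1 + 21 + 6
  = 28
Equation: -x + 3y + 2z = 28

-x + 3y + 2z = 28


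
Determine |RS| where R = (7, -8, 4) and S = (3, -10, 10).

d = √[(x₂-x₁)² + (y₂-y₁)² + (z₂-z₁)²]
  = √[(-4)² + (-2)² + 6²]
  = √[16 + 4 + 36]
  = √56
  ≈ 7.483

7.483


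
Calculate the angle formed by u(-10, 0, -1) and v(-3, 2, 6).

u·v = (-10)·(-3) + 0·2 + (-1)·6 = 30 + 0 - 6 = 24
|u| = √((-10)² + 0² + (-1)²) = √101 ≈ 10.05
|v| = √((-3)² + 2² + 6²) = √49 ≈ 7
cos θ = (u·v)/(|u||v|) = 24/(10.05·7) ≈ 0.3412
θ = arccos(0.3412) ≈ 70.05°

70.05°


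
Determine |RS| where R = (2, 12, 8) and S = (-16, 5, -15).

d = √[(x₂-x₁)² + (y₂-y₁)² + (z₂-z₁)²]
  = √[(-18)² + (-7)² + (-23)²]
  = √[324 + 49 + 529]
  = √902
  ≈ 30.03

30.03


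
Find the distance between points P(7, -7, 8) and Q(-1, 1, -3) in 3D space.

d = √[(x₂-x₁)² + (y₂-y₁)² + (z₂-z₁)²]
  = √[(-8)² + 8² + (-11)²]
  = √[64 + 64 + 121]
  = √249
  ≈ 15.78

15.78


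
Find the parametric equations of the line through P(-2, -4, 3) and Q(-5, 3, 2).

Direction vector d = Q - P = (-5 + 2, 3 + 4, 2 - 3) = (-3, 7, -1)
Parametric form r = P + t·d:
x = -2 - 3t, y = -4 + 7t, z = 3 - t

x = -2 - 3t, y = -4 + 7t, z = 3 - t


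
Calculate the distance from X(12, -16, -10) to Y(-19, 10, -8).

d = √[(x₂-x₁)² + (y₂-y₁)² + (z₂-z₁)²]
  = √[(-31)² + 26² + 2²]
  = √[961 + 676 + 4]
  = √1641
  ≈ 40.51

40.51


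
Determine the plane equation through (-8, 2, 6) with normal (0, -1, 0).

The plane through P with normal n = (a, b, c) satisfies n·(r - P) = 0,
i.e. ax + by + cz = a·x₀ + b·y₀ + c·z₀.
d = 0·(-8) + (-1)·2 + 0·6
  = 0 - 2 + 0
  = -2
Equation: -y = -2

-y = -2


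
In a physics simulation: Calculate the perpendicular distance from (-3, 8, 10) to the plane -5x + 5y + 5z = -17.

distance = |a·x₀ + b·y₀ + c·z₀ - d| / √(a² + b² + c²)
  = |(-5)·(-3) + 5·8 + 5·10 - (-17)| / √((-5)² + 5² + 5²)
  = |15 + 40 + 50 + 17| / √(25 + 25 + 25)
  = |122| / √75
  = 122 / 8.66
  ≈ 14.09

14.09


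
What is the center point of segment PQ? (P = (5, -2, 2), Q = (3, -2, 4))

M = ((x₁+x₂)/2, (y₁+y₂)/2, (z₁+z₂)/2)
  = ((5 + 3)/2, (-2 - 2)/2, (2 + 4)/2)
  = (8/2, -4/2, 6/2)
  = (4, -2, 3)

(4, -2, 3)


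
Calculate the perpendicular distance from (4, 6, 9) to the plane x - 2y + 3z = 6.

distance = |a·x₀ + b·y₀ + c·z₀ - d| / √(a² + b² + c²)
  = |1·4 + (-2)·6 + 3·9 - 6| / √(1² + (-2)² + 3²)
  = |4 - 12 + 27 - 6| / √(1 + 4 + 9)
  = |13| / √14
  = 13 / 3.742
  ≈ 3.474

3.474


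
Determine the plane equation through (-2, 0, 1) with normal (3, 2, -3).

The plane through P with normal n = (a, b, c) satisfies n·(r - P) = 0,
i.e. ax + by + cz = a·x₀ + b·y₀ + c·z₀.
d = 3·(-2) + 2·0 + (-3)·1
  = -6 + 0 - 3
  = -9
Equation: 3x + 2y - 3z = -9

3x + 2y - 3z = -9


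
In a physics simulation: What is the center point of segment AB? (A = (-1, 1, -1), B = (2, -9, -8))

M = ((x₁+x₂)/2, (y₁+y₂)/2, (z₁+z₂)/2)
  = ((-1 + 2)/2, (1 - 9)/2, (-1 - 8)/2)
  = (1/2, -8/2, -9/2)
  = (0.5, -4, -4.5)

(0.5, -4, -4.5)


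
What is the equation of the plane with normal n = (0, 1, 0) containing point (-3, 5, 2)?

The plane through P with normal n = (a, b, c) satisfies n·(r - P) = 0,
i.e. ax + by + cz = a·x₀ + b·y₀ + c·z₀.
d = 0·(-3) + 1·5 + 0·2
  = 0 + 5 + 0
  = 5
Equation: y = 5

y = 5


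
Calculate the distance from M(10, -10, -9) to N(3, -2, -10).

d = √[(x₂-x₁)² + (y₂-y₁)² + (z₂-z₁)²]
  = √[(-7)² + 8² + (-1)²]
  = √[49 + 64 + 1]
  = √114
  ≈ 10.68

10.68


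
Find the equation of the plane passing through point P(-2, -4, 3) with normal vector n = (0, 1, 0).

The plane through P with normal n = (a, b, c) satisfies n·(r - P) = 0,
i.e. ax + by + cz = a·x₀ + b·y₀ + c·z₀.
d = 0·(-2) + 1·(-4) + 0·3
  = 0 - 4 + 0
  = -4
Equation: y = -4

y = -4


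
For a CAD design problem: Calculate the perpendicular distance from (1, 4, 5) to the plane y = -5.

distance = |a·x₀ + b·y₀ + c·z₀ - d| / √(a² + b² + c²)
  = |0·1 + 1·4 + 0·5 - (-5)| / √(0² + 1² + 0²)
  = |0 + 4 + 0 + 5| / √(0 + 1 + 0)
  = |9| / √1
  = 9 / 1
  ≈ 9

9


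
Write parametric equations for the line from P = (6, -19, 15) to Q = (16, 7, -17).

Direction vector d = Q - P = (16 - 6, 7 + 19, -17 - 15) = (10, 26, -32)
Parametric form r = P + t·d:
x = 6 + 10t, y = -19 + 26t, z = 15 - 32t

x = 6 + 10t, y = -19 + 26t, z = 15 - 32t


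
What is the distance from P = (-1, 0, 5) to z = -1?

distance = |a·x₀ + b·y₀ + c·z₀ - d| / √(a² + b² + c²)
  = |0·(-1) + 0·0 + 1·5 - (-1)| / √(0² + 0² + 1²)
  = |0 + 0 + 5 + 1| / √(0 + 0 + 1)
  = |6| / √1
  = 6 / 1
  ≈ 6

6


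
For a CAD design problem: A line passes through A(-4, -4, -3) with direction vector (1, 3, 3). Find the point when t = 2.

P(t) = A + t·d
  = (-4 + 1·2, -4 + 3·2, -3 + 3·2)
  = (-4 + 2, -4 + 6, -3 + 6)
  = (-2, 2, 3)

(-2, 2, 3)


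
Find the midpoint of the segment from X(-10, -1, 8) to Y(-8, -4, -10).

M = ((x₁+x₂)/2, (y₁+y₂)/2, (z₁+z₂)/2)
  = ((-10 - 8)/2, (-1 - 4)/2, (8 - 10)/2)
  = (-18/2, -5/2, -2/2)
  = (-9, -2.5, -1)

(-9, -2.5, -1)


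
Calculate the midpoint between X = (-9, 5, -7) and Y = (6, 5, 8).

M = ((x₁+x₂)/2, (y₁+y₂)/2, (z₁+z₂)/2)
  = ((-9 + 6)/2, (5 + 5)/2, (-7 + 8)/2)
  = (-3/2, 10/2, 1/2)
  = (-1.5, 5, 0.5)

(-1.5, 5, 0.5)


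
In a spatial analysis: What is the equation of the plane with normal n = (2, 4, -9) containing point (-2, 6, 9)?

The plane through P with normal n = (a, b, c) satisfies n·(r - P) = 0,
i.e. ax + by + cz = a·x₀ + b·y₀ + c·z₀.
d = 2·(-2) + 4·6 + (-9)·9
  = -4 + 24 - 81
  = -61
Equation: 2x + 4y - 9z = -61

2x + 4y - 9z = -61


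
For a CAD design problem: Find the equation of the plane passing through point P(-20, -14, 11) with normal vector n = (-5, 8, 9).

The plane through P with normal n = (a, b, c) satisfies n·(r - P) = 0,
i.e. ax + by + cz = a·x₀ + b·y₀ + c·z₀.
d = (-5)·(-20) + 8·(-14) + 9·11
  = 100 - 112 + 99
  = 87
Equation: -5x + 8y + 9z = 87

-5x + 8y + 9z = 87


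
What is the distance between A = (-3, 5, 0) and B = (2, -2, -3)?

d = √[(x₂-x₁)² + (y₂-y₁)² + (z₂-z₁)²]
  = √[5² + (-7)² + (-3)²]
  = √[25 + 49 + 9]
  = √83
  ≈ 9.11

9.11


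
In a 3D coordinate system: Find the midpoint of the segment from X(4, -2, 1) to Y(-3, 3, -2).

M = ((x₁+x₂)/2, (y₁+y₂)/2, (z₁+z₂)/2)
  = ((4 - 3)/2, (-2 + 3)/2, (1 - 2)/2)
  = (1/2, 1/2, -1/2)
  = (0.5, 0.5, -0.5)

(0.5, 0.5, -0.5)


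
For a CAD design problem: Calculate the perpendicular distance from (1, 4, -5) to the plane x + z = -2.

distance = |a·x₀ + b·y₀ + c·z₀ - d| / √(a² + b² + c²)
  = |1·1 + 0·4 + 1·(-5) - (-2)| / √(1² + 0² + 1²)
  = |1 + 0 - 5 + 2| / √(1 + 0 + 1)
  = |-2| / √2
  = 2 / 1.414
  ≈ 1.414

1.414


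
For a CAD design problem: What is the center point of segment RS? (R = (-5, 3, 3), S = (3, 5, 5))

M = ((x₁+x₂)/2, (y₁+y₂)/2, (z₁+z₂)/2)
  = ((-5 + 3)/2, (3 + 5)/2, (3 + 5)/2)
  = (-2/2, 8/2, 8/2)
  = (-1, 4, 4)

(-1, 4, 4)


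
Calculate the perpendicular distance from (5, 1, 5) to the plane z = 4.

distance = |a·x₀ + b·y₀ + c·z₀ - d| / √(a² + b² + c²)
  = |0·5 + 0·1 + 1·5 - 4| / √(0² + 0² + 1²)
  = |0 + 0 + 5 - 4| / √(0 + 0 + 1)
  = |1| / √1
  = 1 / 1
  ≈ 1

1


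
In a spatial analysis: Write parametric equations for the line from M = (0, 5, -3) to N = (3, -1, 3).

Direction vector d = N - M = (3 + 0, -1 - 5, 3 + 3) = (3, -6, 6)
Parametric form r = M + t·d:
x = 0 + 3t, y = 5 - 6t, z = -3 + 6t

x = 0 + 3t, y = 5 - 6t, z = -3 + 6t


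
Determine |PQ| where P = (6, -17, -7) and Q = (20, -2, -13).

d = √[(x₂-x₁)² + (y₂-y₁)² + (z₂-z₁)²]
  = √[14² + 15² + (-6)²]
  = √[196 + 225 + 36]
  = √457
  ≈ 21.38

21.38


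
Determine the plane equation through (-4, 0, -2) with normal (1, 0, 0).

The plane through P with normal n = (a, b, c) satisfies n·(r - P) = 0,
i.e. ax + by + cz = a·x₀ + b·y₀ + c·z₀.
d = 1·(-4) + 0·0 + 0·(-2)
  = -4 + 0 + 0
  = -4
Equation: x = -4

x = -4


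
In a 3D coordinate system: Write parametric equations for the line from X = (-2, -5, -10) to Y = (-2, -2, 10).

Direction vector d = Y - X = (-2 + 2, -2 + 5, 10 + 10) = (0, 3, 20)
Parametric form r = X + t·d:
x = -2, y = -5 + 3t, z = -10 + 20t

x = -2, y = -5 + 3t, z = -10 + 20t


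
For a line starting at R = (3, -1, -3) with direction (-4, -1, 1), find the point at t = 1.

P(t) = R + t·d
  = (3 + (-4)·1, -1 + (-1)·1, -3 + 1·1)
  = (3 - 4, -1 - 1, -3 + 1)
  = (-1, -2, -2)

(-1, -2, -2)


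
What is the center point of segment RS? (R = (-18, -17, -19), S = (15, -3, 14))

M = ((x₁+x₂)/2, (y₁+y₂)/2, (z₁+z₂)/2)
  = ((-18 + 15)/2, (-17 - 3)/2, (-19 + 14)/2)
  = (-3/2, -20/2, -5/2)
  = (-1.5, -10, -2.5)

(-1.5, -10, -2.5)


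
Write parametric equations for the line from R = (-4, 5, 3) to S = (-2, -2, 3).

Direction vector d = S - R = (-2 + 4, -2 - 5, 3 - 3) = (2, -7, 0)
Parametric form r = R + t·d:
x = -4 + 2t, y = 5 - 7t, z = 3

x = -4 + 2t, y = 5 - 7t, z = 3


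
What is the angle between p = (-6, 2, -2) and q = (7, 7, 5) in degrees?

p·q = (-6)·7 + 2·7 + (-2)·5 = -42 + 14 - 10 = -38
|p| = √((-6)² + 2² + (-2)²) = √44 ≈ 6.633
|q| = √(7² + 7² + 5²) = √123 ≈ 11.09
cos θ = (p·q)/(|p||q|) = -38/(6.633·11.09) ≈ -0.5165
θ = arccos(-0.5165) ≈ 121.1°

121.1°


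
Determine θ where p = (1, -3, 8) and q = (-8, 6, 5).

p·q = 1·(-8) + (-3)·6 + 8·5 = -8 - 18 + 40 = 14
|p| = √(1² + (-3)² + 8²) = √74 ≈ 8.602
|q| = √((-8)² + 6² + 5²) = √125 ≈ 11.18
cos θ = (p·q)/(|p||q|) = 14/(8.602·11.18) ≈ 0.1456
θ = arccos(0.1456) ≈ 81.63°

81.63°


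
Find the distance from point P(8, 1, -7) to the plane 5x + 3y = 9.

distance = |a·x₀ + b·y₀ + c·z₀ - d| / √(a² + b² + c²)
  = |5·8 + 3·1 + 0·(-7) - 9| / √(5² + 3² + 0²)
  = |40 + 3 + 0 - 9| / √(25 + 9 + 0)
  = |34| / √34
  = 34 / 5.831
  ≈ 5.831

5.831


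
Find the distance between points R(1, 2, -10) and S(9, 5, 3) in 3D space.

d = √[(x₂-x₁)² + (y₂-y₁)² + (z₂-z₁)²]
  = √[8² + 3² + 13²]
  = √[64 + 9 + 169]
  = √242
  ≈ 15.56

15.56
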